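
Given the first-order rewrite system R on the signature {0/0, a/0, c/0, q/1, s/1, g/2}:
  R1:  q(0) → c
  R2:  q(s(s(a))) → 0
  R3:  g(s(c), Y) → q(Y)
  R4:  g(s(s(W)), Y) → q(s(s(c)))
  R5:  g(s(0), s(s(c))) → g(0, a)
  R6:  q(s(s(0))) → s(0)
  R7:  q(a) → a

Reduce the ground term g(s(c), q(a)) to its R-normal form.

1. g(s(c), q(a))  →  q(q(a))   [R3 at ε]
2. q(q(a))  →  q(a)   [R7 at 1]
3. q(a)  →  a   [R7 at ε]

a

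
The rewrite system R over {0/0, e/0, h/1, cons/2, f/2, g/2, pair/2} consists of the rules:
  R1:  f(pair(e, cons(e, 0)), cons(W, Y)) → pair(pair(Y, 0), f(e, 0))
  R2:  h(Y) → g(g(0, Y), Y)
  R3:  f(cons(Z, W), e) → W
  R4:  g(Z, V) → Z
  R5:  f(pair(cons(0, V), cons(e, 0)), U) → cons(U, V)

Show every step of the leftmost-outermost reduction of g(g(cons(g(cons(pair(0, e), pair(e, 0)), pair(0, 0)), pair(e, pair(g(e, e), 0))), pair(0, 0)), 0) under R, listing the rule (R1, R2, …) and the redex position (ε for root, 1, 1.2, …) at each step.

1. g(g(cons(g(cons(pair(0, e), pair(e, 0)), pair(0, 0)), pair(e, pair(g(e, e), 0))), pair(0, 0)), 0)  →  g(cons(g(cons(pair(0, e), pair(e, 0)), pair(0, 0)), pair(e, pair(g(e, e), 0))), pair(0, 0))   [R4 at ε]
2. g(cons(g(cons(pair(0, e), pair(e, 0)), pair(0, 0)), pair(e, pair(g(e, e), 0))), pair(0, 0))  →  cons(g(cons(pair(0, e), pair(e, 0)), pair(0, 0)), pair(e, pair(g(e, e), 0)))   [R4 at ε]
3. cons(g(cons(pair(0, e), pair(e, 0)), pair(0, 0)), pair(e, pair(g(e, e), 0)))  →  cons(cons(pair(0, e), pair(e, 0)), pair(e, pair(g(e, e), 0)))   [R4 at 1]
4. cons(cons(pair(0, e), pair(e, 0)), pair(e, pair(g(e, e), 0)))  →  cons(cons(pair(0, e), pair(e, 0)), pair(e, pair(e, 0)))   [R4 at 2.2.1]

cons(cons(pair(0, e), pair(e, 0)), pair(e, pair(e, 0)))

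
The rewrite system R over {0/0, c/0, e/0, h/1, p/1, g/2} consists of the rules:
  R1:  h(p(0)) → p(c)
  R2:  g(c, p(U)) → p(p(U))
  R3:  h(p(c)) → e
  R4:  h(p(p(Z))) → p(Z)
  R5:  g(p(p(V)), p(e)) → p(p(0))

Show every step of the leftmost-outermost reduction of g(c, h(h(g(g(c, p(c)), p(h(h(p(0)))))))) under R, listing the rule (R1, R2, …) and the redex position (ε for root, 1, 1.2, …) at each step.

p(p(c))

1. g(c, h(h(g(g(c, p(c)), p(h(h(p(0))))))))  →  g(c, h(h(g(p(p(c)), p(h(h(p(0))))))))   [R2 at 2.1.1.1]
2. g(c, h(h(g(p(p(c)), p(h(h(p(0))))))))  →  g(c, h(h(g(p(p(c)), p(h(p(c)))))))   [R1 at 2.1.1.2.1.1]
3. g(c, h(h(g(p(p(c)), p(h(p(c)))))))  →  g(c, h(h(g(p(p(c)), p(e)))))   [R3 at 2.1.1.2.1]
4. g(c, h(h(g(p(p(c)), p(e)))))  →  g(c, h(h(p(p(0)))))   [R5 at 2.1.1]
5. g(c, h(h(p(p(0)))))  →  g(c, h(p(0)))   [R4 at 2.1]
6. g(c, h(p(0)))  →  g(c, p(c))   [R1 at 2]
7. g(c, p(c))  →  p(p(c))   [R2 at ε]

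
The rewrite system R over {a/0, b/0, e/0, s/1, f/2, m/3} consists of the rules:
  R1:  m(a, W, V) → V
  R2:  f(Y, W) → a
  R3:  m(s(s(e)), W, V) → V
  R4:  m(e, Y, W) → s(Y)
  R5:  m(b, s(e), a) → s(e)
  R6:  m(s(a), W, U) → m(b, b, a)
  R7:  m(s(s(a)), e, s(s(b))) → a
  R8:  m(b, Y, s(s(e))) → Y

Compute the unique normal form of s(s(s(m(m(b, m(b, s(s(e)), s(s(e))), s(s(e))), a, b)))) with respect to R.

s(s(s(b)))

1. s(s(s(m(m(b, m(b, s(s(e)), s(s(e))), s(s(e))), a, b))))  →  s(s(s(m(m(b, s(s(e)), s(s(e))), a, b))))   [R8 at 1.1.1.1]
2. s(s(s(m(m(b, s(s(e)), s(s(e))), a, b))))  →  s(s(s(m(s(s(e)), a, b))))   [R8 at 1.1.1.1]
3. s(s(s(m(s(s(e)), a, b))))  →  s(s(s(b)))   [R3 at 1.1.1]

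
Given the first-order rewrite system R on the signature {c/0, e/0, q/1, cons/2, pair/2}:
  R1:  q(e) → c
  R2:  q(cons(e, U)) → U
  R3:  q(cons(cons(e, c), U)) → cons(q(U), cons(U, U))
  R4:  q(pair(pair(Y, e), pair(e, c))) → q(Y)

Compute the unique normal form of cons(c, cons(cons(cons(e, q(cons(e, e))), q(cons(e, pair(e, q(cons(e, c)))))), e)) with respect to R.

1. cons(c, cons(cons(cons(e, q(cons(e, e))), q(cons(e, pair(e, q(cons(e, c)))))), e))  →  cons(c, cons(cons(cons(e, e), q(cons(e, pair(e, q(cons(e, c)))))), e))   [R2 at 2.1.1.2]
2. cons(c, cons(cons(cons(e, e), q(cons(e, pair(e, q(cons(e, c)))))), e))  →  cons(c, cons(cons(cons(e, e), pair(e, q(cons(e, c)))), e))   [R2 at 2.1.2]
3. cons(c, cons(cons(cons(e, e), pair(e, q(cons(e, c)))), e))  →  cons(c, cons(cons(cons(e, e), pair(e, c)), e))   [R2 at 2.1.2.2]

cons(c, cons(cons(cons(e, e), pair(e, c)), e))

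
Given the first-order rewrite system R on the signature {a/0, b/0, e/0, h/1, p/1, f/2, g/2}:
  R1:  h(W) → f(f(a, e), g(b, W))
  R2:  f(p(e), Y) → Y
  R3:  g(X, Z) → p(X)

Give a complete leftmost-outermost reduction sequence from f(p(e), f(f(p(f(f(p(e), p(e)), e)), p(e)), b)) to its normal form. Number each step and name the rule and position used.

1. f(p(e), f(f(p(f(f(p(e), p(e)), e)), p(e)), b))  →  f(f(p(f(f(p(e), p(e)), e)), p(e)), b)   [R2 at ε]
2. f(f(p(f(f(p(e), p(e)), e)), p(e)), b)  →  f(f(p(f(p(e), e)), p(e)), b)   [R2 at 1.1.1.1]
3. f(f(p(f(p(e), e)), p(e)), b)  →  f(f(p(e), p(e)), b)   [R2 at 1.1.1]
4. f(f(p(e), p(e)), b)  →  f(p(e), b)   [R2 at 1]
5. f(p(e), b)  →  b   [R2 at ε]

b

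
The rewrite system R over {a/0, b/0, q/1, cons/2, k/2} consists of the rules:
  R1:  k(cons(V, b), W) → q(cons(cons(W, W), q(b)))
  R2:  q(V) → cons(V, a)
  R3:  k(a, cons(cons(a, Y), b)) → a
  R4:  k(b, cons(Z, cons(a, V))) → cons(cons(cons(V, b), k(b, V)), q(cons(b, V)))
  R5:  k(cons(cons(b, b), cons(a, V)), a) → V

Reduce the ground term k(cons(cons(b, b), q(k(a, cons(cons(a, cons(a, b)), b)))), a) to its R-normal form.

1. k(cons(cons(b, b), q(k(a, cons(cons(a, cons(a, b)), b)))), a)  →  k(cons(cons(b, b), cons(k(a, cons(cons(a, cons(a, b)), b)), a)), a)   [R2 at 1.2]
2. k(cons(cons(b, b), cons(k(a, cons(cons(a, cons(a, b)), b)), a)), a)  →  k(cons(cons(b, b), cons(a, a)), a)   [R3 at 1.2.1]
3. k(cons(cons(b, b), cons(a, a)), a)  →  a   [R5 at ε]

a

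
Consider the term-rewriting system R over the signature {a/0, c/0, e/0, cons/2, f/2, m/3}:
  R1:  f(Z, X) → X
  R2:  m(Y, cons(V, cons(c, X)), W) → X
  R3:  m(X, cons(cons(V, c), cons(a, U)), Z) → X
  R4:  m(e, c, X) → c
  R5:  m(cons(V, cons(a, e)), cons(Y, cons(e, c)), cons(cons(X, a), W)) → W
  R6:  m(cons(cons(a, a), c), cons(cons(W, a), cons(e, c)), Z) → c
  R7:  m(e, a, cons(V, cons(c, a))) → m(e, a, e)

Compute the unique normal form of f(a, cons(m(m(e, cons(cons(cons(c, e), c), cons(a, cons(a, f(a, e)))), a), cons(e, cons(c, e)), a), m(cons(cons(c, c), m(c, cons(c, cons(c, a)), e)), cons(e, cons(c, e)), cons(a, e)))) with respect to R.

cons(e, e)

1. f(a, cons(m(m(e, cons(cons(cons(c, e), c), cons(a, cons(a, f(a, e)))), a), cons(e, cons(c, e)), a), m(cons(cons(c, c), m(c, cons(c, cons(c, a)), e)), cons(e, cons(c, e)), cons(a, e))))  →  cons(m(m(e, cons(cons(cons(c, e), c), cons(a, cons(a, f(a, e)))), a), cons(e, cons(c, e)), a), m(cons(cons(c, c), m(c, cons(c, cons(c, a)), e)), cons(e, cons(c, e)), cons(a, e)))   [R1 at ε]
2. cons(m(m(e, cons(cons(cons(c, e), c), cons(a, cons(a, f(a, e)))), a), cons(e, cons(c, e)), a), m(cons(cons(c, c), m(c, cons(c, cons(c, a)), e)), cons(e, cons(c, e)), cons(a, e)))  →  cons(e, m(cons(cons(c, c), m(c, cons(c, cons(c, a)), e)), cons(e, cons(c, e)), cons(a, e)))   [R2 at 1]
3. cons(e, m(cons(cons(c, c), m(c, cons(c, cons(c, a)), e)), cons(e, cons(c, e)), cons(a, e)))  →  cons(e, e)   [R2 at 2]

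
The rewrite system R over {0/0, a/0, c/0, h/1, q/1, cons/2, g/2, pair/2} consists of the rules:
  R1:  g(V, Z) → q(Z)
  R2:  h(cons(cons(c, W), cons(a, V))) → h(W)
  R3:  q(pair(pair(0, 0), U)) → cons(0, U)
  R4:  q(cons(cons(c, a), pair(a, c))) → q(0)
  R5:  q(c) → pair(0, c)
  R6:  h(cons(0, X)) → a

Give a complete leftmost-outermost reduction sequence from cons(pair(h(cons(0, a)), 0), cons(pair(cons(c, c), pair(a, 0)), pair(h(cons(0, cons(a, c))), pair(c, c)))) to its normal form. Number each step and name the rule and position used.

cons(pair(a, 0), cons(pair(cons(c, c), pair(a, 0)), pair(a, pair(c, c))))

1. cons(pair(h(cons(0, a)), 0), cons(pair(cons(c, c), pair(a, 0)), pair(h(cons(0, cons(a, c))), pair(c, c))))  →  cons(pair(a, 0), cons(pair(cons(c, c), pair(a, 0)), pair(h(cons(0, cons(a, c))), pair(c, c))))   [R6 at 1.1]
2. cons(pair(a, 0), cons(pair(cons(c, c), pair(a, 0)), pair(h(cons(0, cons(a, c))), pair(c, c))))  →  cons(pair(a, 0), cons(pair(cons(c, c), pair(a, 0)), pair(a, pair(c, c))))   [R6 at 2.2.1]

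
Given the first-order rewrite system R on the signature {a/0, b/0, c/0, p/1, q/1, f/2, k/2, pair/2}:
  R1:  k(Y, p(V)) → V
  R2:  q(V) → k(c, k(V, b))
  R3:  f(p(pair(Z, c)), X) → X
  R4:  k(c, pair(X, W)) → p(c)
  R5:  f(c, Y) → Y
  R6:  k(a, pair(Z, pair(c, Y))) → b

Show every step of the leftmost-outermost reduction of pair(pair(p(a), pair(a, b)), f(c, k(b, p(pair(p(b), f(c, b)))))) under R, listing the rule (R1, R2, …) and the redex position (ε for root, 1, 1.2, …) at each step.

1. pair(pair(p(a), pair(a, b)), f(c, k(b, p(pair(p(b), f(c, b))))))  →  pair(pair(p(a), pair(a, b)), k(b, p(pair(p(b), f(c, b)))))   [R5 at 2]
2. pair(pair(p(a), pair(a, b)), k(b, p(pair(p(b), f(c, b)))))  →  pair(pair(p(a), pair(a, b)), pair(p(b), f(c, b)))   [R1 at 2]
3. pair(pair(p(a), pair(a, b)), pair(p(b), f(c, b)))  →  pair(pair(p(a), pair(a, b)), pair(p(b), b))   [R5 at 2.2]

pair(pair(p(a), pair(a, b)), pair(p(b), b))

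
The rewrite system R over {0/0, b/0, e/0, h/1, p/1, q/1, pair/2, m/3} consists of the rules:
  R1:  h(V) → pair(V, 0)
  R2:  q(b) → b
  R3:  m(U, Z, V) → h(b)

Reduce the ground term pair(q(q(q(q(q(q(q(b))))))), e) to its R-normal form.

1. pair(q(q(q(q(q(q(q(b))))))), e)  →  pair(q(q(q(q(q(q(b)))))), e)   [R2 at 1.1.1.1.1.1.1]
2. pair(q(q(q(q(q(q(b)))))), e)  →  pair(q(q(q(q(q(b))))), e)   [R2 at 1.1.1.1.1.1]
3. pair(q(q(q(q(q(b))))), e)  →  pair(q(q(q(q(b)))), e)   [R2 at 1.1.1.1.1]
4. pair(q(q(q(q(b)))), e)  →  pair(q(q(q(b))), e)   [R2 at 1.1.1.1]
5. pair(q(q(q(b))), e)  →  pair(q(q(b)), e)   [R2 at 1.1.1]
6. pair(q(q(b)), e)  →  pair(q(b), e)   [R2 at 1.1]
7. pair(q(b), e)  →  pair(b, e)   [R2 at 1]

pair(b, e)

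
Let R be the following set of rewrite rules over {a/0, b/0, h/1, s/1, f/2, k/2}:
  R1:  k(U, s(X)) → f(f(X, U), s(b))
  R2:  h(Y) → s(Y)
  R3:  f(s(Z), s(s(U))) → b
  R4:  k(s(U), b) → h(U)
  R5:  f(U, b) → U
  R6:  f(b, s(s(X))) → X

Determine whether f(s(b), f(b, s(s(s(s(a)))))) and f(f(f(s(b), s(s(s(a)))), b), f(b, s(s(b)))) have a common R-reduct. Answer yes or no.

Reduce t₁ = f(s(b), f(b, s(s(s(s(a)))))):
1. f(s(b), f(b, s(s(s(s(a))))))  →  f(s(b), s(s(a)))   [R6 at 2]
2. f(s(b), s(s(a)))  →  b   [R3 at ε]

Reduce t₂ = f(f(f(s(b), s(s(s(a)))), b), f(b, s(s(b)))):
1. f(f(f(s(b), s(s(s(a)))), b), f(b, s(s(b))))  →  f(f(s(b), s(s(s(a)))), f(b, s(s(b))))   [R5 at 1]
2. f(f(s(b), s(s(s(a)))), f(b, s(s(b))))  →  f(b, f(b, s(s(b))))   [R3 at 1]
3. f(b, f(b, s(s(b))))  →  f(b, b)   [R6 at 2]
4. f(b, b)  →  b   [R5 at ε]

yes — NF(t₁) = b, NF(t₂) = b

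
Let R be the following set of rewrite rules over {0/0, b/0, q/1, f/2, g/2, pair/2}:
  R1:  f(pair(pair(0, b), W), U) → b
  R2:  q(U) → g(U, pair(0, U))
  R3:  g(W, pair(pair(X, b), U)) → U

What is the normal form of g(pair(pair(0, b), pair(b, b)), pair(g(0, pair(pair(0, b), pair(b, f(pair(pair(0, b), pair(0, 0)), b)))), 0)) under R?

1. g(pair(pair(0, b), pair(b, b)), pair(g(0, pair(pair(0, b), pair(b, f(pair(pair(0, b), pair(0, 0)), b)))), 0))  →  g(pair(pair(0, b), pair(b, b)), pair(pair(b, f(pair(pair(0, b), pair(0, 0)), b)), 0))   [R3 at 2.1]
2. g(pair(pair(0, b), pair(b, b)), pair(pair(b, f(pair(pair(0, b), pair(0, 0)), b)), 0))  →  g(pair(pair(0, b), pair(b, b)), pair(pair(b, b), 0))   [R1 at 2.1.2]
3. g(pair(pair(0, b), pair(b, b)), pair(pair(b, b), 0))  →  0   [R3 at ε]

0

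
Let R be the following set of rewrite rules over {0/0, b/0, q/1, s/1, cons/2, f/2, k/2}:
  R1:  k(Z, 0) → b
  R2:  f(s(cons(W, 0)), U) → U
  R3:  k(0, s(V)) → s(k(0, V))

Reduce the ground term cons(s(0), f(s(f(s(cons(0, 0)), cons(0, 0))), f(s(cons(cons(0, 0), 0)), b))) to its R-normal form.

1. cons(s(0), f(s(f(s(cons(0, 0)), cons(0, 0))), f(s(cons(cons(0, 0), 0)), b)))  →  cons(s(0), f(s(cons(0, 0)), f(s(cons(cons(0, 0), 0)), b)))   [R2 at 2.1.1]
2. cons(s(0), f(s(cons(0, 0)), f(s(cons(cons(0, 0), 0)), b)))  →  cons(s(0), f(s(cons(cons(0, 0), 0)), b))   [R2 at 2]
3. cons(s(0), f(s(cons(cons(0, 0), 0)), b))  →  cons(s(0), b)   [R2 at 2]

cons(s(0), b)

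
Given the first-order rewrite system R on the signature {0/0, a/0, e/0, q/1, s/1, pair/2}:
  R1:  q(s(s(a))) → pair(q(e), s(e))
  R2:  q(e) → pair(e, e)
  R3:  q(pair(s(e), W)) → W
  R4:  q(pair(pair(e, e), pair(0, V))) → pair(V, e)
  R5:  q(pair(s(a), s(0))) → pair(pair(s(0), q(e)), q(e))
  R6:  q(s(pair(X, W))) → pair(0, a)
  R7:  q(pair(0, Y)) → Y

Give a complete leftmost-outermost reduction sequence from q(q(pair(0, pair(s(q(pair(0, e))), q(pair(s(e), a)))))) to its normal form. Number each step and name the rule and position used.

1. q(q(pair(0, pair(s(q(pair(0, e))), q(pair(s(e), a))))))  →  q(pair(s(q(pair(0, e))), q(pair(s(e), a))))   [R7 at 1]
2. q(pair(s(q(pair(0, e))), q(pair(s(e), a))))  →  q(pair(s(e), q(pair(s(e), a))))   [R7 at 1.1.1]
3. q(pair(s(e), q(pair(s(e), a))))  →  q(pair(s(e), a))   [R3 at ε]
4. q(pair(s(e), a))  →  a   [R3 at ε]

a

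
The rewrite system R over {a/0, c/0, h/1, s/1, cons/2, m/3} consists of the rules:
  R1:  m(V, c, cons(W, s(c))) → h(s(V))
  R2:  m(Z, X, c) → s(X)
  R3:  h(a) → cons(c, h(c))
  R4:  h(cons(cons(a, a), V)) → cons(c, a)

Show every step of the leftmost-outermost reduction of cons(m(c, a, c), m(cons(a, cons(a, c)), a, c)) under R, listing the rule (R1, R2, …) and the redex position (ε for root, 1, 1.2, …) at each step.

cons(s(a), s(a))

1. cons(m(c, a, c), m(cons(a, cons(a, c)), a, c))  →  cons(s(a), m(cons(a, cons(a, c)), a, c))   [R2 at 1]
2. cons(s(a), m(cons(a, cons(a, c)), a, c))  →  cons(s(a), s(a))   [R2 at 2]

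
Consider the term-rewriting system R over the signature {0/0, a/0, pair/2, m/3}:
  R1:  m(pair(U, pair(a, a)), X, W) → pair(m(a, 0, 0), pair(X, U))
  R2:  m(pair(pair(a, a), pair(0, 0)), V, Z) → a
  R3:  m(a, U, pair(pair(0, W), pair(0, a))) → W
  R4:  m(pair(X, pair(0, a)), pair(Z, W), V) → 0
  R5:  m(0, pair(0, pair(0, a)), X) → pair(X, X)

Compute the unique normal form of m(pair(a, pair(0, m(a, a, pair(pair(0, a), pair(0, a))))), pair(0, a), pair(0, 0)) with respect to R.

0

1. m(pair(a, pair(0, m(a, a, pair(pair(0, a), pair(0, a))))), pair(0, a), pair(0, 0))  →  m(pair(a, pair(0, a)), pair(0, a), pair(0, 0))   [R3 at 1.2.2]
2. m(pair(a, pair(0, a)), pair(0, a), pair(0, 0))  →  0   [R4 at ε]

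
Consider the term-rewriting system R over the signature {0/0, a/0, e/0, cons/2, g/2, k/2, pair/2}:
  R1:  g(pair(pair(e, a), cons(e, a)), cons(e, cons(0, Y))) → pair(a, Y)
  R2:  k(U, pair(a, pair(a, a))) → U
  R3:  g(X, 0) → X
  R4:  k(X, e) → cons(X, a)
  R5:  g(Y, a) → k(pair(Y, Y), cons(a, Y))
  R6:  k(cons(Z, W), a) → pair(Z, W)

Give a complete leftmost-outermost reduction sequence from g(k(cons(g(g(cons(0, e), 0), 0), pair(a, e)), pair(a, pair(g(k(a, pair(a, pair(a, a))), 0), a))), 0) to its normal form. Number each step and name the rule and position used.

cons(cons(0, e), pair(a, e))

1. g(k(cons(g(g(cons(0, e), 0), 0), pair(a, e)), pair(a, pair(g(k(a, pair(a, pair(a, a))), 0), a))), 0)  →  k(cons(g(g(cons(0, e), 0), 0), pair(a, e)), pair(a, pair(g(k(a, pair(a, pair(a, a))), 0), a)))   [R3 at ε]
2. k(cons(g(g(cons(0, e), 0), 0), pair(a, e)), pair(a, pair(g(k(a, pair(a, pair(a, a))), 0), a)))  →  k(cons(g(cons(0, e), 0), pair(a, e)), pair(a, pair(g(k(a, pair(a, pair(a, a))), 0), a)))   [R3 at 1.1]
3. k(cons(g(cons(0, e), 0), pair(a, e)), pair(a, pair(g(k(a, pair(a, pair(a, a))), 0), a)))  →  k(cons(cons(0, e), pair(a, e)), pair(a, pair(g(k(a, pair(a, pair(a, a))), 0), a)))   [R3 at 1.1]
4. k(cons(cons(0, e), pair(a, e)), pair(a, pair(g(k(a, pair(a, pair(a, a))), 0), a)))  →  k(cons(cons(0, e), pair(a, e)), pair(a, pair(k(a, pair(a, pair(a, a))), a)))   [R3 at 2.2.1]
5. k(cons(cons(0, e), pair(a, e)), pair(a, pair(k(a, pair(a, pair(a, a))), a)))  →  k(cons(cons(0, e), pair(a, e)), pair(a, pair(a, a)))   [R2 at 2.2.1]
6. k(cons(cons(0, e), pair(a, e)), pair(a, pair(a, a)))  →  cons(cons(0, e), pair(a, e))   [R2 at ε]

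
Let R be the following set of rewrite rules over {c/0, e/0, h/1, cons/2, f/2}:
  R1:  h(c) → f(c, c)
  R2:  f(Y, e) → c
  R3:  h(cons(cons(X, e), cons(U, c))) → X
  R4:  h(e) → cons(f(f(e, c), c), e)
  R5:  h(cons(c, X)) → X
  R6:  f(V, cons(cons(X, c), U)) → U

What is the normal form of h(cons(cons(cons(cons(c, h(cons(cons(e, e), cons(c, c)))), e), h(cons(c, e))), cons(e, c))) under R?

1. h(cons(cons(cons(cons(c, h(cons(cons(e, e), cons(c, c)))), e), h(cons(c, e))), cons(e, c)))  →  h(cons(cons(cons(cons(c, e), e), h(cons(c, e))), cons(e, c)))   [R3 at 1.1.1.1.2]
2. h(cons(cons(cons(cons(c, e), e), h(cons(c, e))), cons(e, c)))  →  h(cons(cons(cons(cons(c, e), e), e), cons(e, c)))   [R5 at 1.1.2]
3. h(cons(cons(cons(cons(c, e), e), e), cons(e, c)))  →  cons(cons(c, e), e)   [R3 at ε]

cons(cons(c, e), e)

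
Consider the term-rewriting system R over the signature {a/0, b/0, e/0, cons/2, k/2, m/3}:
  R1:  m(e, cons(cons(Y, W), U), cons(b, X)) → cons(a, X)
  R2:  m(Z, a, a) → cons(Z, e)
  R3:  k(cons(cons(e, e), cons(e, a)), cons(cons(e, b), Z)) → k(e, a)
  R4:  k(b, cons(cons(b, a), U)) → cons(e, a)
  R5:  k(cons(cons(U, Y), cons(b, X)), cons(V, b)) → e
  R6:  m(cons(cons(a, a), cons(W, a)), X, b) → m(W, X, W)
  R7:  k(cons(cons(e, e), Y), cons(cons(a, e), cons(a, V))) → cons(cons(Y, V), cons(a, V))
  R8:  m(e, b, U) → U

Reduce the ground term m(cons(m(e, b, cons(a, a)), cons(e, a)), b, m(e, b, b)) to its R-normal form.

1. m(cons(m(e, b, cons(a, a)), cons(e, a)), b, m(e, b, b))  →  m(cons(cons(a, a), cons(e, a)), b, m(e, b, b))   [R8 at 1.1]
2. m(cons(cons(a, a), cons(e, a)), b, m(e, b, b))  →  m(cons(cons(a, a), cons(e, a)), b, b)   [R8 at 3]
3. m(cons(cons(a, a), cons(e, a)), b, b)  →  m(e, b, e)   [R6 at ε]
4. m(e, b, e)  →  e   [R8 at ε]

e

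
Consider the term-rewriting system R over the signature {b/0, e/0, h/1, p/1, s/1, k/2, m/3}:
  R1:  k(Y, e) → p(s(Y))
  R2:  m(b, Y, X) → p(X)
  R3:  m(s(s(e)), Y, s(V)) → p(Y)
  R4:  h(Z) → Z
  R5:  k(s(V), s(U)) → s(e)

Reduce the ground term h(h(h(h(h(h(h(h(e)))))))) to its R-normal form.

1. h(h(h(h(h(h(h(h(e))))))))  →  h(h(h(h(h(h(h(e)))))))   [R4 at ε]
2. h(h(h(h(h(h(h(e)))))))  →  h(h(h(h(h(h(e))))))   [R4 at ε]
3. h(h(h(h(h(h(e))))))  →  h(h(h(h(h(e)))))   [R4 at ε]
4. h(h(h(h(h(e)))))  →  h(h(h(h(e))))   [R4 at ε]
5. h(h(h(h(e))))  →  h(h(h(e)))   [R4 at ε]
6. h(h(h(e)))  →  h(h(e))   [R4 at ε]
7. h(h(e))  →  h(e)   [R4 at ε]
8. h(e)  →  e   [R4 at ε]

e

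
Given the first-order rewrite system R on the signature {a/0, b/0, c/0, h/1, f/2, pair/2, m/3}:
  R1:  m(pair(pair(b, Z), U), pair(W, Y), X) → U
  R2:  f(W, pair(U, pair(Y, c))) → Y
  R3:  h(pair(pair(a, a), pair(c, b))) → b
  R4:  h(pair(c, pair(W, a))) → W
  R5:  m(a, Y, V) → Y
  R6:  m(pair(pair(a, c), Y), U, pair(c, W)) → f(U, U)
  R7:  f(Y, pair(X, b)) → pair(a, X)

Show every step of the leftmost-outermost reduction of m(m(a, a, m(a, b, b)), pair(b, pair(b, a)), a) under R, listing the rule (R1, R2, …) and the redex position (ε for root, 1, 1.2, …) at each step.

1. m(m(a, a, m(a, b, b)), pair(b, pair(b, a)), a)  →  m(a, pair(b, pair(b, a)), a)   [R5 at 1]
2. m(a, pair(b, pair(b, a)), a)  →  pair(b, pair(b, a))   [R5 at ε]

pair(b, pair(b, a))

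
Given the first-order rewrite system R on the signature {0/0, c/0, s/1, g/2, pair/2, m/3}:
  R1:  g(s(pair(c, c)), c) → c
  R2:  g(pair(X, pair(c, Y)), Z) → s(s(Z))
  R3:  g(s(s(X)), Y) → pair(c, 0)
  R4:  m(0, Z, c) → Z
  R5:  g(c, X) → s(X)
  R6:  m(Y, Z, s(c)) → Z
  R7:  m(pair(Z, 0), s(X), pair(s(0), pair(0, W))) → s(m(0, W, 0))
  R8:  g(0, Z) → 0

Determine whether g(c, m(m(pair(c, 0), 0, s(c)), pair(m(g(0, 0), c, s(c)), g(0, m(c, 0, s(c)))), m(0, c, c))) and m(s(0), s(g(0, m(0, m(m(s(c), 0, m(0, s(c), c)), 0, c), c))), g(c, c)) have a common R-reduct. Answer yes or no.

Reduce t₁ = g(c, m(m(pair(c, 0), 0, s(c)), pair(m(g(0, 0), c, s(c)), g(0, m(c, 0, s(c)))), m(0, c, c))):
1. g(c, m(m(pair(c, 0), 0, s(c)), pair(m(g(0, 0), c, s(c)), g(0, m(c, 0, s(c)))), m(0, c, c)))  →  s(m(m(pair(c, 0), 0, s(c)), pair(m(g(0, 0), c, s(c)), g(0, m(c, 0, s(c)))), m(0, c, c)))   [R5 at ε]
2. s(m(m(pair(c, 0), 0, s(c)), pair(m(g(0, 0), c, s(c)), g(0, m(c, 0, s(c)))), m(0, c, c)))  →  s(m(0, pair(m(g(0, 0), c, s(c)), g(0, m(c, 0, s(c)))), m(0, c, c)))   [R6 at 1.1]
3. s(m(0, pair(m(g(0, 0), c, s(c)), g(0, m(c, 0, s(c)))), m(0, c, c)))  →  s(m(0, pair(c, g(0, m(c, 0, s(c)))), m(0, c, c)))   [R6 at 1.2.1]
4. s(m(0, pair(c, g(0, m(c, 0, s(c)))), m(0, c, c)))  →  s(m(0, pair(c, 0), m(0, c, c)))   [R8 at 1.2.2]
5. s(m(0, pair(c, 0), m(0, c, c)))  →  s(m(0, pair(c, 0), c))   [R4 at 1.3]
6. s(m(0, pair(c, 0), c))  →  s(pair(c, 0))   [R4 at 1]

Reduce t₂ = m(s(0), s(g(0, m(0, m(m(s(c), 0, m(0, s(c), c)), 0, c), c))), g(c, c)):
1. m(s(0), s(g(0, m(0, m(m(s(c), 0, m(0, s(c), c)), 0, c), c))), g(c, c))  →  m(s(0), s(0), g(c, c))   [R8 at 2.1]
2. m(s(0), s(0), g(c, c))  →  m(s(0), s(0), s(c))   [R5 at 3]
3. m(s(0), s(0), s(c))  →  s(0)   [R6 at ε]

no — NF(t₁) = s(pair(c, 0)), NF(t₂) = s(0)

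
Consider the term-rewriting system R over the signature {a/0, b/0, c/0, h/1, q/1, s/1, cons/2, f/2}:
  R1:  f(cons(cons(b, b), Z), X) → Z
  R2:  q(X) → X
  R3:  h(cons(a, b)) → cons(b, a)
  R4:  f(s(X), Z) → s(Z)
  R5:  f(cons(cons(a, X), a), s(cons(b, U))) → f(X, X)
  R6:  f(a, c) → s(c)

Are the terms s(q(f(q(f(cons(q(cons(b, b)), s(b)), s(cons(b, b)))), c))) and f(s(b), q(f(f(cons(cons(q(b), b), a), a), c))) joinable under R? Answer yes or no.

yes — NF(t₁) = s(s(c)), NF(t₂) = s(s(c))

Reduce t₁ = s(q(f(q(f(cons(q(cons(b, b)), s(b)), s(cons(b, b)))), c))):
1. s(q(f(q(f(cons(q(cons(b, b)), s(b)), s(cons(b, b)))), c)))  →  s(f(q(f(cons(q(cons(b, b)), s(b)), s(cons(b, b)))), c))   [R2 at 1]
2. s(f(q(f(cons(q(cons(b, b)), s(b)), s(cons(b, b)))), c))  →  s(f(f(cons(q(cons(b, b)), s(b)), s(cons(b, b))), c))   [R2 at 1.1]
3. s(f(f(cons(q(cons(b, b)), s(b)), s(cons(b, b))), c))  →  s(f(f(cons(cons(b, b), s(b)), s(cons(b, b))), c))   [R2 at 1.1.1.1]
4. s(f(f(cons(cons(b, b), s(b)), s(cons(b, b))), c))  →  s(f(s(b), c))   [R1 at 1.1]
5. s(f(s(b), c))  →  s(s(c))   [R4 at 1]

Reduce t₂ = f(s(b), q(f(f(cons(cons(q(b), b), a), a), c))):
1. f(s(b), q(f(f(cons(cons(q(b), b), a), a), c)))  →  s(q(f(f(cons(cons(q(b), b), a), a), c)))   [R4 at ε]
2. s(q(f(f(cons(cons(q(b), b), a), a), c)))  →  s(f(f(cons(cons(q(b), b), a), a), c))   [R2 at 1]
3. s(f(f(cons(cons(q(b), b), a), a), c))  →  s(f(f(cons(cons(b, b), a), a), c))   [R2 at 1.1.1.1.1]
4. s(f(f(cons(cons(b, b), a), a), c))  →  s(f(a, c))   [R1 at 1.1]
5. s(f(a, c))  →  s(s(c))   [R6 at 1]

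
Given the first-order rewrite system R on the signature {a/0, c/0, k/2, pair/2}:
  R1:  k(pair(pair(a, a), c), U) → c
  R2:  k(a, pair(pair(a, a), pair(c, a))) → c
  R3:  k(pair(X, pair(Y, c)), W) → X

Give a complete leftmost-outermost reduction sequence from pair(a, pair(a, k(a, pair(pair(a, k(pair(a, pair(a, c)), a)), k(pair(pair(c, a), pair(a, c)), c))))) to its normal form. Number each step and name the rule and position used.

1. pair(a, pair(a, k(a, pair(pair(a, k(pair(a, pair(a, c)), a)), k(pair(pair(c, a), pair(a, c)), c)))))  →  pair(a, pair(a, k(a, pair(pair(a, a), k(pair(pair(c, a), pair(a, c)), c)))))   [R3 at 2.2.2.1.2]
2. pair(a, pair(a, k(a, pair(pair(a, a), k(pair(pair(c, a), pair(a, c)), c)))))  →  pair(a, pair(a, k(a, pair(pair(a, a), pair(c, a)))))   [R3 at 2.2.2.2]
3. pair(a, pair(a, k(a, pair(pair(a, a), pair(c, a)))))  →  pair(a, pair(a, c))   [R2 at 2.2]

pair(a, pair(a, c))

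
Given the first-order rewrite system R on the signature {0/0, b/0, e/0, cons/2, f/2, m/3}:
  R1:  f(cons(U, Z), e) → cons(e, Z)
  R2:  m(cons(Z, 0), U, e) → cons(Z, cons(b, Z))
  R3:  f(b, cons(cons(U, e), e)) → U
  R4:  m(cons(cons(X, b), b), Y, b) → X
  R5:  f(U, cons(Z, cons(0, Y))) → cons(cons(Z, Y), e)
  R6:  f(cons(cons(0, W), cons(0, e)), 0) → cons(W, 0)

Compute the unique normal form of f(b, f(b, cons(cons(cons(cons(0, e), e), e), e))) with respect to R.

1. f(b, f(b, cons(cons(cons(cons(0, e), e), e), e)))  →  f(b, cons(cons(0, e), e))   [R3 at 2]
2. f(b, cons(cons(0, e), e))  →  0   [R3 at ε]

0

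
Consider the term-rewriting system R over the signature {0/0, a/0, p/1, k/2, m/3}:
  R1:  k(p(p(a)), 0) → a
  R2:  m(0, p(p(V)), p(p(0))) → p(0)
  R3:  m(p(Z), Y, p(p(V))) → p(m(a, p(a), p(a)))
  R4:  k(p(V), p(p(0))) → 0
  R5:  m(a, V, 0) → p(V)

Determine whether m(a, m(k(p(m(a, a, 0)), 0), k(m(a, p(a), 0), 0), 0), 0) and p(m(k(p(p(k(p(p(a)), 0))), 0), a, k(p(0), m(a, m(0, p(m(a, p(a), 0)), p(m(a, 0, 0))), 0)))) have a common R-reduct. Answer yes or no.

yes — NF(t₁) = p(p(a)), NF(t₂) = p(p(a))

Reduce t₁ = m(a, m(k(p(m(a, a, 0)), 0), k(m(a, p(a), 0), 0), 0), 0):
1. m(a, m(k(p(m(a, a, 0)), 0), k(m(a, p(a), 0), 0), 0), 0)  →  p(m(k(p(m(a, a, 0)), 0), k(m(a, p(a), 0), 0), 0))   [R5 at ε]
2. p(m(k(p(m(a, a, 0)), 0), k(m(a, p(a), 0), 0), 0))  →  p(m(k(p(p(a)), 0), k(m(a, p(a), 0), 0), 0))   [R5 at 1.1.1.1]
3. p(m(k(p(p(a)), 0), k(m(a, p(a), 0), 0), 0))  →  p(m(a, k(m(a, p(a), 0), 0), 0))   [R1 at 1.1]
4. p(m(a, k(m(a, p(a), 0), 0), 0))  →  p(p(k(m(a, p(a), 0), 0)))   [R5 at 1]
5. p(p(k(m(a, p(a), 0), 0)))  →  p(p(k(p(p(a)), 0)))   [R5 at 1.1.1]
6. p(p(k(p(p(a)), 0)))  →  p(p(a))   [R1 at 1.1]

Reduce t₂ = p(m(k(p(p(k(p(p(a)), 0))), 0), a, k(p(0), m(a, m(0, p(m(a, p(a), 0)), p(m(a, 0, 0))), 0)))):
1. p(m(k(p(p(k(p(p(a)), 0))), 0), a, k(p(0), m(a, m(0, p(m(a, p(a), 0)), p(m(a, 0, 0))), 0))))  →  p(m(k(p(p(a)), 0), a, k(p(0), m(a, m(0, p(m(a, p(a), 0)), p(m(a, 0, 0))), 0))))   [R1 at 1.1.1.1.1]
2. p(m(k(p(p(a)), 0), a, k(p(0), m(a, m(0, p(m(a, p(a), 0)), p(m(a, 0, 0))), 0))))  →  p(m(a, a, k(p(0), m(a, m(0, p(m(a, p(a), 0)), p(m(a, 0, 0))), 0))))   [R1 at 1.1]
3. p(m(a, a, k(p(0), m(a, m(0, p(m(a, p(a), 0)), p(m(a, 0, 0))), 0))))  →  p(m(a, a, k(p(0), p(m(0, p(m(a, p(a), 0)), p(m(a, 0, 0)))))))   [R5 at 1.3.2]
4. p(m(a, a, k(p(0), p(m(0, p(m(a, p(a), 0)), p(m(a, 0, 0)))))))  →  p(m(a, a, k(p(0), p(m(0, p(p(p(a))), p(m(a, 0, 0)))))))   [R5 at 1.3.2.1.2.1]
5. p(m(a, a, k(p(0), p(m(0, p(p(p(a))), p(m(a, 0, 0)))))))  →  p(m(a, a, k(p(0), p(m(0, p(p(p(a))), p(p(0)))))))   [R5 at 1.3.2.1.3.1]
6. p(m(a, a, k(p(0), p(m(0, p(p(p(a))), p(p(0)))))))  →  p(m(a, a, k(p(0), p(p(0)))))   [R2 at 1.3.2.1]
7. p(m(a, a, k(p(0), p(p(0)))))  →  p(m(a, a, 0))   [R4 at 1.3]
8. p(m(a, a, 0))  →  p(p(a))   [R5 at 1]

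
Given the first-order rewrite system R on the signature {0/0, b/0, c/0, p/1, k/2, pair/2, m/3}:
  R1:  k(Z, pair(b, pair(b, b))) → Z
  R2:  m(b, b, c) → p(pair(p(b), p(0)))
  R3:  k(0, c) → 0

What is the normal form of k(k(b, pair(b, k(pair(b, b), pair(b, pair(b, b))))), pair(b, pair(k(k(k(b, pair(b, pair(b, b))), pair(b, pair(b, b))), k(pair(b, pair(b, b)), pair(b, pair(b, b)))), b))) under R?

1. k(k(b, pair(b, k(pair(b, b), pair(b, pair(b, b))))), pair(b, pair(k(k(k(b, pair(b, pair(b, b))), pair(b, pair(b, b))), k(pair(b, pair(b, b)), pair(b, pair(b, b)))), b)))  →  k(k(b, pair(b, pair(b, b))), pair(b, pair(k(k(k(b, pair(b, pair(b, b))), pair(b, pair(b, b))), k(pair(b, pair(b, b)), pair(b, pair(b, b)))), b)))   [R1 at 1.2.2]
2. k(k(b, pair(b, pair(b, b))), pair(b, pair(k(k(k(b, pair(b, pair(b, b))), pair(b, pair(b, b))), k(pair(b, pair(b, b)), pair(b, pair(b, b)))), b)))  →  k(b, pair(b, pair(k(k(k(b, pair(b, pair(b, b))), pair(b, pair(b, b))), k(pair(b, pair(b, b)), pair(b, pair(b, b)))), b)))   [R1 at 1]
3. k(b, pair(b, pair(k(k(k(b, pair(b, pair(b, b))), pair(b, pair(b, b))), k(pair(b, pair(b, b)), pair(b, pair(b, b)))), b)))  →  k(b, pair(b, pair(k(k(b, pair(b, pair(b, b))), k(pair(b, pair(b, b)), pair(b, pair(b, b)))), b)))   [R1 at 2.2.1.1]
4. k(b, pair(b, pair(k(k(b, pair(b, pair(b, b))), k(pair(b, pair(b, b)), pair(b, pair(b, b)))), b)))  →  k(b, pair(b, pair(k(b, k(pair(b, pair(b, b)), pair(b, pair(b, b)))), b)))   [R1 at 2.2.1.1]
5. k(b, pair(b, pair(k(b, k(pair(b, pair(b, b)), pair(b, pair(b, b)))), b)))  →  k(b, pair(b, pair(k(b, pair(b, pair(b, b))), b)))   [R1 at 2.2.1.2]
6. k(b, pair(b, pair(k(b, pair(b, pair(b, b))), b)))  →  k(b, pair(b, pair(b, b)))   [R1 at 2.2.1]
7. k(b, pair(b, pair(b, b)))  →  b   [R1 at ε]

b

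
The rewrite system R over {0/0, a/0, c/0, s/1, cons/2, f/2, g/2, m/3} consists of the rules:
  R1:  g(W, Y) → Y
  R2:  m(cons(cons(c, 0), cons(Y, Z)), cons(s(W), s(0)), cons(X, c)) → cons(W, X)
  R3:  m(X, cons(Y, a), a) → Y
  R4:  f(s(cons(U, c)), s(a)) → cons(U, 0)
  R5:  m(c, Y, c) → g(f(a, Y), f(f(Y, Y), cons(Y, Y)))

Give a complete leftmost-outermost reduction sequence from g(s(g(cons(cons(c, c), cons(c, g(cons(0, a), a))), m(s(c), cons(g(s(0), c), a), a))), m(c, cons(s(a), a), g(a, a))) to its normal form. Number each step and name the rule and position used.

1. g(s(g(cons(cons(c, c), cons(c, g(cons(0, a), a))), m(s(c), cons(g(s(0), c), a), a))), m(c, cons(s(a), a), g(a, a)))  →  m(c, cons(s(a), a), g(a, a))   [R1 at ε]
2. m(c, cons(s(a), a), g(a, a))  →  m(c, cons(s(a), a), a)   [R1 at 3]
3. m(c, cons(s(a), a), a)  →  s(a)   [R3 at ε]

s(a)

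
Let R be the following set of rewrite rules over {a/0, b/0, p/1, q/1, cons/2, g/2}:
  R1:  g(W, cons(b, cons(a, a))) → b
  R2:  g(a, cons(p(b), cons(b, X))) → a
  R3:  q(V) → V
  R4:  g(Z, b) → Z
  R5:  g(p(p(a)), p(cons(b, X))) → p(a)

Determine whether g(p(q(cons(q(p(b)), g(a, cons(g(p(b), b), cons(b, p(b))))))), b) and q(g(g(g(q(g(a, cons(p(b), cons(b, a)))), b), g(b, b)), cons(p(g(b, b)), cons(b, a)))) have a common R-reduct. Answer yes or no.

no — NF(t₁) = p(cons(p(b), a)), NF(t₂) = a

Reduce t₁ = g(p(q(cons(q(p(b)), g(a, cons(g(p(b), b), cons(b, p(b))))))), b):
1. g(p(q(cons(q(p(b)), g(a, cons(g(p(b), b), cons(b, p(b))))))), b)  →  p(q(cons(q(p(b)), g(a, cons(g(p(b), b), cons(b, p(b)))))))   [R4 at ε]
2. p(q(cons(q(p(b)), g(a, cons(g(p(b), b), cons(b, p(b)))))))  →  p(cons(q(p(b)), g(a, cons(g(p(b), b), cons(b, p(b))))))   [R3 at 1]
3. p(cons(q(p(b)), g(a, cons(g(p(b), b), cons(b, p(b))))))  →  p(cons(p(b), g(a, cons(g(p(b), b), cons(b, p(b))))))   [R3 at 1.1]
4. p(cons(p(b), g(a, cons(g(p(b), b), cons(b, p(b))))))  →  p(cons(p(b), g(a, cons(p(b), cons(b, p(b))))))   [R4 at 1.2.2.1]
5. p(cons(p(b), g(a, cons(p(b), cons(b, p(b))))))  →  p(cons(p(b), a))   [R2 at 1.2]

Reduce t₂ = q(g(g(g(q(g(a, cons(p(b), cons(b, a)))), b), g(b, b)), cons(p(g(b, b)), cons(b, a)))):
1. q(g(g(g(q(g(a, cons(p(b), cons(b, a)))), b), g(b, b)), cons(p(g(b, b)), cons(b, a))))  →  g(g(g(q(g(a, cons(p(b), cons(b, a)))), b), g(b, b)), cons(p(g(b, b)), cons(b, a)))   [R3 at ε]
2. g(g(g(q(g(a, cons(p(b), cons(b, a)))), b), g(b, b)), cons(p(g(b, b)), cons(b, a)))  →  g(g(q(g(a, cons(p(b), cons(b, a)))), g(b, b)), cons(p(g(b, b)), cons(b, a)))   [R4 at 1.1]
3. g(g(q(g(a, cons(p(b), cons(b, a)))), g(b, b)), cons(p(g(b, b)), cons(b, a)))  →  g(g(g(a, cons(p(b), cons(b, a))), g(b, b)), cons(p(g(b, b)), cons(b, a)))   [R3 at 1.1]
4. g(g(g(a, cons(p(b), cons(b, a))), g(b, b)), cons(p(g(b, b)), cons(b, a)))  →  g(g(a, g(b, b)), cons(p(g(b, b)), cons(b, a)))   [R2 at 1.1]
5. g(g(a, g(b, b)), cons(p(g(b, b)), cons(b, a)))  →  g(g(a, b), cons(p(g(b, b)), cons(b, a)))   [R4 at 1.2]
6. g(g(a, b), cons(p(g(b, b)), cons(b, a)))  →  g(a, cons(p(g(b, b)), cons(b, a)))   [R4 at 1]
7. g(a, cons(p(g(b, b)), cons(b, a)))  →  g(a, cons(p(b), cons(b, a)))   [R4 at 2.1.1]
8. g(a, cons(p(b), cons(b, a)))  →  a   [R2 at ε]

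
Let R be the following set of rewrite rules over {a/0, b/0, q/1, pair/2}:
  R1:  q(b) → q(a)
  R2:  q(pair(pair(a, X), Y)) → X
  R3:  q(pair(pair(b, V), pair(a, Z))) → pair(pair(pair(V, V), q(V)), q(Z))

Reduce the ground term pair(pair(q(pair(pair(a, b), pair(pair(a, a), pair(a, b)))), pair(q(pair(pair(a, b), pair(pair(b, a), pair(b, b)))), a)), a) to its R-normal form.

pair(pair(b, pair(b, a)), a)

1. pair(pair(q(pair(pair(a, b), pair(pair(a, a), pair(a, b)))), pair(q(pair(pair(a, b), pair(pair(b, a), pair(b, b)))), a)), a)  →  pair(pair(b, pair(q(pair(pair(a, b), pair(pair(b, a), pair(b, b)))), a)), a)   [R2 at 1.1]
2. pair(pair(b, pair(q(pair(pair(a, b), pair(pair(b, a), pair(b, b)))), a)), a)  →  pair(pair(b, pair(b, a)), a)   [R2 at 1.2.1]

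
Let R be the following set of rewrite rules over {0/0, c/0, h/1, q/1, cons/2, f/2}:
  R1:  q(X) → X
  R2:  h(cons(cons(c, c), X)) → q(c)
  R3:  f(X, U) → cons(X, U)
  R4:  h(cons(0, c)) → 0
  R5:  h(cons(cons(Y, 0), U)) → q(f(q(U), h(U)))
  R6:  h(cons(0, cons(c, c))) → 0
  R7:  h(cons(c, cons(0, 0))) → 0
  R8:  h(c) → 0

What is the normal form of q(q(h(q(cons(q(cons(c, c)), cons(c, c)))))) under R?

c

1. q(q(h(q(cons(q(cons(c, c)), cons(c, c))))))  →  q(h(q(cons(q(cons(c, c)), cons(c, c)))))   [R1 at ε]
2. q(h(q(cons(q(cons(c, c)), cons(c, c)))))  →  h(q(cons(q(cons(c, c)), cons(c, c))))   [R1 at ε]
3. h(q(cons(q(cons(c, c)), cons(c, c))))  →  h(cons(q(cons(c, c)), cons(c, c)))   [R1 at 1]
4. h(cons(q(cons(c, c)), cons(c, c)))  →  h(cons(cons(c, c), cons(c, c)))   [R1 at 1.1]
5. h(cons(cons(c, c), cons(c, c)))  →  q(c)   [R2 at ε]
6. q(c)  →  c   [R1 at ε]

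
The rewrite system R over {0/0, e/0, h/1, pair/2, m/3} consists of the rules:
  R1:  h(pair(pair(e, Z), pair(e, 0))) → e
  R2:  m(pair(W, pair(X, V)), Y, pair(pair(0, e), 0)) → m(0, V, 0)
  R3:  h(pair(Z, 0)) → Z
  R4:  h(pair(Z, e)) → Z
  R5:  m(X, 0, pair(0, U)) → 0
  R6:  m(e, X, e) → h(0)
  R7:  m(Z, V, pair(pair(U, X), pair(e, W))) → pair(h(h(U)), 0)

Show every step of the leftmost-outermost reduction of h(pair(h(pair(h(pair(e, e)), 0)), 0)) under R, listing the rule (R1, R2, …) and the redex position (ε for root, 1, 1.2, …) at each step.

1. h(pair(h(pair(h(pair(e, e)), 0)), 0))  →  h(pair(h(pair(e, e)), 0))   [R3 at ε]
2. h(pair(h(pair(e, e)), 0))  →  h(pair(e, e))   [R3 at ε]
3. h(pair(e, e))  →  e   [R4 at ε]

e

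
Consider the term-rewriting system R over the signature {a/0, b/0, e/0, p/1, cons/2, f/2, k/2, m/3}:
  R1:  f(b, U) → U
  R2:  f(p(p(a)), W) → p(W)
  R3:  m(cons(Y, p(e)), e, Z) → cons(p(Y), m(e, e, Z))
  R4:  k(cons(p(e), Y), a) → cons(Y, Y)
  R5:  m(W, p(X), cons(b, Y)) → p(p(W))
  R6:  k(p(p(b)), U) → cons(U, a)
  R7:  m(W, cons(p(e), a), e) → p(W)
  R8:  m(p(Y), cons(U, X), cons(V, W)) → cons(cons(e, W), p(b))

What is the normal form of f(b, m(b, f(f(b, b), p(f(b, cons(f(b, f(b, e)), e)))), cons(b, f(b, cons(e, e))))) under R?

p(p(b))

1. f(b, m(b, f(f(b, b), p(f(b, cons(f(b, f(b, e)), e)))), cons(b, f(b, cons(e, e)))))  →  m(b, f(f(b, b), p(f(b, cons(f(b, f(b, e)), e)))), cons(b, f(b, cons(e, e))))   [R1 at ε]
2. m(b, f(f(b, b), p(f(b, cons(f(b, f(b, e)), e)))), cons(b, f(b, cons(e, e))))  →  m(b, f(b, p(f(b, cons(f(b, f(b, e)), e)))), cons(b, f(b, cons(e, e))))   [R1 at 2.1]
3. m(b, f(b, p(f(b, cons(f(b, f(b, e)), e)))), cons(b, f(b, cons(e, e))))  →  m(b, p(f(b, cons(f(b, f(b, e)), e))), cons(b, f(b, cons(e, e))))   [R1 at 2]
4. m(b, p(f(b, cons(f(b, f(b, e)), e))), cons(b, f(b, cons(e, e))))  →  p(p(b))   [R5 at ε]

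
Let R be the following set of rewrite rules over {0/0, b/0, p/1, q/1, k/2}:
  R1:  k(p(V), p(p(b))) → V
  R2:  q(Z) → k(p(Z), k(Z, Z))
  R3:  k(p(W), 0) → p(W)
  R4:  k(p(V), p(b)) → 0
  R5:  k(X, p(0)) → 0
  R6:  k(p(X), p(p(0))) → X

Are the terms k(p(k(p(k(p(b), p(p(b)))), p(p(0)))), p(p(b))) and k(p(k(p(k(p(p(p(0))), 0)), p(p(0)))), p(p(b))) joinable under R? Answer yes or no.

no — NF(t₁) = b, NF(t₂) = p(p(p(0)))

Reduce t₁ = k(p(k(p(k(p(b), p(p(b)))), p(p(0)))), p(p(b))):
1. k(p(k(p(k(p(b), p(p(b)))), p(p(0)))), p(p(b)))  →  k(p(k(p(b), p(p(b)))), p(p(0)))   [R1 at ε]
2. k(p(k(p(b), p(p(b)))), p(p(0)))  →  k(p(b), p(p(b)))   [R6 at ε]
3. k(p(b), p(p(b)))  →  b   [R1 at ε]

Reduce t₂ = k(p(k(p(k(p(p(p(0))), 0)), p(p(0)))), p(p(b))):
1. k(p(k(p(k(p(p(p(0))), 0)), p(p(0)))), p(p(b)))  →  k(p(k(p(p(p(0))), 0)), p(p(0)))   [R1 at ε]
2. k(p(k(p(p(p(0))), 0)), p(p(0)))  →  k(p(p(p(0))), 0)   [R6 at ε]
3. k(p(p(p(0))), 0)  →  p(p(p(0)))   [R3 at ε]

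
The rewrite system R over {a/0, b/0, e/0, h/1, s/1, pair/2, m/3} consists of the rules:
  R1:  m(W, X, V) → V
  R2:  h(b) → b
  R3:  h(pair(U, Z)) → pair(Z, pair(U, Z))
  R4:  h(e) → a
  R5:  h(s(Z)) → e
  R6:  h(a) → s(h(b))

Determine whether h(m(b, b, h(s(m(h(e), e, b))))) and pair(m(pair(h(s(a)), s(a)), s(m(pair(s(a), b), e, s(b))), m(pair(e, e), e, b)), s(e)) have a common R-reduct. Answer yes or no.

no — NF(t₁) = a, NF(t₂) = pair(b, s(e))

Reduce t₁ = h(m(b, b, h(s(m(h(e), e, b))))):
1. h(m(b, b, h(s(m(h(e), e, b)))))  →  h(h(s(m(h(e), e, b))))   [R1 at 1]
2. h(h(s(m(h(e), e, b))))  →  h(e)   [R5 at 1]
3. h(e)  →  a   [R4 at ε]

Reduce t₂ = pair(m(pair(h(s(a)), s(a)), s(m(pair(s(a), b), e, s(b))), m(pair(e, e), e, b)), s(e)):
1. pair(m(pair(h(s(a)), s(a)), s(m(pair(s(a), b), e, s(b))), m(pair(e, e), e, b)), s(e))  →  pair(m(pair(e, e), e, b), s(e))   [R1 at 1]
2. pair(m(pair(e, e), e, b), s(e))  →  pair(b, s(e))   [R1 at 1]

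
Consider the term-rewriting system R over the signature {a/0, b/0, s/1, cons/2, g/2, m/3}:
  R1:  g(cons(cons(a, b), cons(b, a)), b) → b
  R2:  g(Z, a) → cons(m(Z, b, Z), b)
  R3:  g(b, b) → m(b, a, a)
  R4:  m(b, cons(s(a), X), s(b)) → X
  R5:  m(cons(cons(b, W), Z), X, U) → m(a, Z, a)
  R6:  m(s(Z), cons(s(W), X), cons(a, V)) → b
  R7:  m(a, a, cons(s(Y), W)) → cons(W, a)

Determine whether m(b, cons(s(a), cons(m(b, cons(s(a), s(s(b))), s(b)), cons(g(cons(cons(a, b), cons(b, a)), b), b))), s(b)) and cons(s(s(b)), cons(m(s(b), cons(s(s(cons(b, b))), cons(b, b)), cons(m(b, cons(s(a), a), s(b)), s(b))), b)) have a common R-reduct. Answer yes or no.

yes — NF(t₁) = cons(s(s(b)), cons(b, b)), NF(t₂) = cons(s(s(b)), cons(b, b))

Reduce t₁ = m(b, cons(s(a), cons(m(b, cons(s(a), s(s(b))), s(b)), cons(g(cons(cons(a, b), cons(b, a)), b), b))), s(b)):
1. m(b, cons(s(a), cons(m(b, cons(s(a), s(s(b))), s(b)), cons(g(cons(cons(a, b), cons(b, a)), b), b))), s(b))  →  cons(m(b, cons(s(a), s(s(b))), s(b)), cons(g(cons(cons(a, b), cons(b, a)), b), b))   [R4 at ε]
2. cons(m(b, cons(s(a), s(s(b))), s(b)), cons(g(cons(cons(a, b), cons(b, a)), b), b))  →  cons(s(s(b)), cons(g(cons(cons(a, b), cons(b, a)), b), b))   [R4 at 1]
3. cons(s(s(b)), cons(g(cons(cons(a, b), cons(b, a)), b), b))  →  cons(s(s(b)), cons(b, b))   [R1 at 2.1]

Reduce t₂ = cons(s(s(b)), cons(m(s(b), cons(s(s(cons(b, b))), cons(b, b)), cons(m(b, cons(s(a), a), s(b)), s(b))), b)):
1. cons(s(s(b)), cons(m(s(b), cons(s(s(cons(b, b))), cons(b, b)), cons(m(b, cons(s(a), a), s(b)), s(b))), b))  →  cons(s(s(b)), cons(m(s(b), cons(s(s(cons(b, b))), cons(b, b)), cons(a, s(b))), b))   [R4 at 2.1.3.1]
2. cons(s(s(b)), cons(m(s(b), cons(s(s(cons(b, b))), cons(b, b)), cons(a, s(b))), b))  →  cons(s(s(b)), cons(b, b))   [R6 at 2.1]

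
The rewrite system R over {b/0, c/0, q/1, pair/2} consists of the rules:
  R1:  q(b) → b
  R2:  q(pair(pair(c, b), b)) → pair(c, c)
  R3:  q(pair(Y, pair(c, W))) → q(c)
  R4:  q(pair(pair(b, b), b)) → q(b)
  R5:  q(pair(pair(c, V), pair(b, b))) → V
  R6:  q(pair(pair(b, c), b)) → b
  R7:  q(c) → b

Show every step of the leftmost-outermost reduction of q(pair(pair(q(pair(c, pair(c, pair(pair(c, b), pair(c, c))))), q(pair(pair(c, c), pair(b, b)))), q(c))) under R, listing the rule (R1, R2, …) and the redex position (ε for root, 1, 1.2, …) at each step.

b

1. q(pair(pair(q(pair(c, pair(c, pair(pair(c, b), pair(c, c))))), q(pair(pair(c, c), pair(b, b)))), q(c)))  →  q(pair(pair(q(c), q(pair(pair(c, c), pair(b, b)))), q(c)))   [R3 at 1.1.1]
2. q(pair(pair(q(c), q(pair(pair(c, c), pair(b, b)))), q(c)))  →  q(pair(pair(b, q(pair(pair(c, c), pair(b, b)))), q(c)))   [R7 at 1.1.1]
3. q(pair(pair(b, q(pair(pair(c, c), pair(b, b)))), q(c)))  →  q(pair(pair(b, c), q(c)))   [R5 at 1.1.2]
4. q(pair(pair(b, c), q(c)))  →  q(pair(pair(b, c), b))   [R7 at 1.2]
5. q(pair(pair(b, c), b))  →  b   [R6 at ε]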